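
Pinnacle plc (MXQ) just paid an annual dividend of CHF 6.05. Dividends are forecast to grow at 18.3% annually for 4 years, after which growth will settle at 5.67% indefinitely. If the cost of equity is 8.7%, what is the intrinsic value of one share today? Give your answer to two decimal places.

CHF 326.03

Two-stage DDM. Project D₁…D_4 at 0.183, terminal growth 0.0567, discount at r = 0.087.
D_1 = 7.1571
D_2 = 8.4669
D_3 = 10.0164
D_4 = 11.8493
Terminal value at t=4: TV = D_5/(r−g) = 12.5212/(0.087−0.0567) = 413.2410
P₀ = 7.1571/(1+0.087)^1 + 8.4669/(1+0.087)^2 + 10.0164/(1+0.087)^3 + 11.8493/(1+0.087)^4 + 413.2410/(1+0.087)^4 = 326.0318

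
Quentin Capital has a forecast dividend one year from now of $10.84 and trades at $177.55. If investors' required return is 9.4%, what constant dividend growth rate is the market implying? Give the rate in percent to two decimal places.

3.29%

From P₀ = D₁/(r − g), the implied growth is g = r − D₁/P₀.
g = 0.094 − 10.84/177.55 = 0.094 − 0.06105 = 0.03295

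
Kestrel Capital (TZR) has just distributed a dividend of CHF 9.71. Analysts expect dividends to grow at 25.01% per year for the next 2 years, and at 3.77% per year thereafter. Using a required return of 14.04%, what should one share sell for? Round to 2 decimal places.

CHF 140.21

Two-stage DDM. Project D₁…D_2 at 0.2501, terminal growth 0.0377, discount at r = 0.1404.
D_1 = 12.1385
D_2 = 15.1743
Terminal value at t=2: TV = D_3/(r−g) = 15.7464/(0.1404−0.0377) = 153.3240
P₀ = 12.1385/(1+0.1404)^1 + 15.1743/(1+0.1404)^2 + 153.3240/(1+0.1404)^2 = 140.2071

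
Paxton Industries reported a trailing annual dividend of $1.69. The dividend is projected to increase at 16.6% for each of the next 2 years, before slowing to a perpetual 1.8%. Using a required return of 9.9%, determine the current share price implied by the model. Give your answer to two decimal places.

Two-stage DDM. Project D₁…D_2 at 0.166, terminal growth 0.018, discount at r = 0.099.
D_1 = 1.9705
D_2 = 2.2976
Terminal value at t=2: TV = D_3/(r−g) = 2.3390/(0.099−0.018) = 28.8766
P₀ = 1.9705/(1+0.099)^1 + 2.2976/(1+0.099)^2 + 28.8766/(1+0.099)^2 = 27.6038

$27.60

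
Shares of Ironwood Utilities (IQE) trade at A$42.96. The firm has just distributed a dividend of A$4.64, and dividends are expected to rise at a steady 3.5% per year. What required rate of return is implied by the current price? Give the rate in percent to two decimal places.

14.68%

Rearranging the constant-growth DDM: r = D₁/P₀ + g.
D₁ = 4.64 × (1 + 0.035) = 4.8024.
r = 4.8024 / 42.96 + 0.035 = 0.11179 + 0.035 = 0.14679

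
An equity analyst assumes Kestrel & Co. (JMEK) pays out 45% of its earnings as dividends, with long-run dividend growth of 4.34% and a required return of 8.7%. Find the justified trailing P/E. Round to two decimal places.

10.77

Justified trailing P/E = b(1+g)/(r−g) = 0.45×(1+0.0434)/(0.087−0.0434) = 10.7690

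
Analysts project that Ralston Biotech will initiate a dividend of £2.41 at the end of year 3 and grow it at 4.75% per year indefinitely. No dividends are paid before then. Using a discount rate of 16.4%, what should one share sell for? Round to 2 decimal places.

Deferred-dividend DDM. At t=2 the remaining stream is a growing perpetuity with first payment D_3 = 2.41.
V_2 = D_3/(r−g) = 2.41/(0.164−0.0475) = 20.6867
P₀ = V_2/(1+r)^2 = 20.6867/(1+0.164)^2 = 15.2681

£15.27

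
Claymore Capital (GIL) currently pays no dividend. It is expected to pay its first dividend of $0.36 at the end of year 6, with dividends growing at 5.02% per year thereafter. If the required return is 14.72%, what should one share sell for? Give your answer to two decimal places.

$1.87

Deferred-dividend DDM. At t=5 the remaining stream is a growing perpetuity with first payment D_6 = 0.36.
V_5 = D_6/(r−g) = 0.36/(0.1472−0.0502) = 3.7113
P₀ = V_5/(1+r)^5 = 3.7113/(1+0.1472)^5 = 1.8678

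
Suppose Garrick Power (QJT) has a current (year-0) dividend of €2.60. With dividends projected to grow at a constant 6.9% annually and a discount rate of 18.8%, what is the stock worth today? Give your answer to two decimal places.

€23.36

Gordon growth model: P₀ = D₁/(r − g). D₁ = 2.60 × (1 + 0.069) = 2.7794.
P₀ = 2.7794 / (0.188 − 0.069) = 2.7794 / 0.119 = 23.3563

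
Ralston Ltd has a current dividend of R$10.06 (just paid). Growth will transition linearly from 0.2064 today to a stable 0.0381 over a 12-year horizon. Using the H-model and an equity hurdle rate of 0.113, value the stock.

H-model: P₀ = D₀[(1+g_L) + H(g_S−g_L)]/(r−g_L), with H = 12/2 = 6.
P₀ = 10.06 × [(1+0.0381) + 6×(0.2064−0.0381)] / (0.113−0.0381)
   = 10.06 × 2.0479 / 0.0749 = 275.0584

R$275.06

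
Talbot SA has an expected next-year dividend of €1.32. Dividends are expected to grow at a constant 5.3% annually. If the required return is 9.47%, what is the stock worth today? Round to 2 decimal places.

Gordon growth model: P₀ = D₁/(r − g), with D₁ = 1.32 given directly.
P₀ = 1.3200 / (0.0947 − 0.053) = 1.3200 / 0.0417 = 31.6547

€31.65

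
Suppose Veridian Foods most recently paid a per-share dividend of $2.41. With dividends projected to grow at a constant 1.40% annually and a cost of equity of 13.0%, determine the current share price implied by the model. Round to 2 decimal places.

Gordon growth model: P₀ = D₁/(r − g). D₁ = 2.41 × (1 + 0.014) = 2.4437.
P₀ = 2.4437 / (0.13 − 0.014) = 2.4437 / 0.116 = 21.0667

$21.07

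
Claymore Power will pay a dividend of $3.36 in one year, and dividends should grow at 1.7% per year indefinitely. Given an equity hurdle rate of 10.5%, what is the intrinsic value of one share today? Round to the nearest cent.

$38.18

Gordon growth model: P₀ = D₁/(r − g), with D₁ = 3.36 given directly.
P₀ = 3.3600 / (0.105 − 0.017) = 3.3600 / 0.088 = 38.1818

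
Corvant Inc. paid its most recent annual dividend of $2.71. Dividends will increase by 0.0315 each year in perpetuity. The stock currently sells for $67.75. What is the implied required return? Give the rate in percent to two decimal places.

Rearranging the constant-growth DDM: r = D₁/P₀ + g.
D₁ = 2.71 × (1 + 0.0315) = 2.7954.
r = 2.7954 / 67.75 + 0.0315 = 0.04126 + 0.0315 = 0.07276

7.28%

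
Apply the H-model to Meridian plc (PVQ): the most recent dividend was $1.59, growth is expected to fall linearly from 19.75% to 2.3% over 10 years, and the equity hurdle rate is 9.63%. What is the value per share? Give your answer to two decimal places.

$41.12

H-model: P₀ = D₀[(1+g_L) + H(g_S−g_L)]/(r−g_L), with H = 10/2 = 5.
P₀ = 1.59 × [(1+0.023) + 5×(0.1975−0.023)] / (0.0963−0.023)
   = 1.59 × 1.8955 / 0.0733 = 41.1166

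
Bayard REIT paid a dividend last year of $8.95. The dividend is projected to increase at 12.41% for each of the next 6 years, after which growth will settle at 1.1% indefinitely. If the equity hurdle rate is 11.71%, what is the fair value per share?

$143.43

Two-stage DDM. Project D₁…D_6 at 0.1241, terminal growth 0.011, discount at r = 0.1171.
D_1 = 10.0607
D_2 = 11.3092
D_3 = 12.7127
D_4 = 14.2903
D_5 = 16.0638
D_6 = 18.0573
Terminal value at t=6: TV = D_7/(r−g) = 18.2559/(0.1171−0.011) = 172.0634
P₀ = 10.0607/(1+0.1171)^1 + 11.3092/(1+0.1171)^2 + 12.7127/(1+0.1171)^3 + 14.2903/(1+0.1171)^4 + 16.0638/(1+0.1171)^5 + 18.0573/(1+0.1171)^6 + 172.0634/(1+0.1171)^6 = 143.4294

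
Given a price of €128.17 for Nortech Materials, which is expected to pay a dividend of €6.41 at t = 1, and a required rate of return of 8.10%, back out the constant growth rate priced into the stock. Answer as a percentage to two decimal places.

3.10%

From P₀ = D₁/(r − g), the implied growth is g = r − D₁/P₀.
g = 0.081 − 6.41/128.17 = 0.081 − 0.05001 = 0.03099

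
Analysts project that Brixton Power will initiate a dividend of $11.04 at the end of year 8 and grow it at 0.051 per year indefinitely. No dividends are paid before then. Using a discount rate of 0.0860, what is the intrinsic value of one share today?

$177.05

Deferred-dividend DDM. At t=7 the remaining stream is a growing perpetuity with first payment D_8 = 11.04.
V_7 = D_8/(r−g) = 11.04/(0.086−0.051) = 315.4286
P₀ = V_7/(1+r)^7 = 315.4286/(1+0.086)^7 = 177.0485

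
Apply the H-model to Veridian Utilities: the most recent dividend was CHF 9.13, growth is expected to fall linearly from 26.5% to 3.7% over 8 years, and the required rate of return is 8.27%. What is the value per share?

CHF 389.37

H-model: P₀ = D₀[(1+g_L) + H(g_S−g_L)]/(r−g_L), with H = 8/2 = 4.
P₀ = 9.13 × [(1+0.037) + 4×(0.265−0.037)] / (0.0827−0.037)
   = 9.13 × 1.9490 / 0.0457 = 389.3735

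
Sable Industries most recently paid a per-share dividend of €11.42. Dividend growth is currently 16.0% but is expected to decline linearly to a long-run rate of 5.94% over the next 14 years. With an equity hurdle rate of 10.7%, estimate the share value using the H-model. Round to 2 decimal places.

€423.12

H-model: P₀ = D₀[(1+g_L) + H(g_S−g_L)]/(r−g_L), with H = 14/2 = 7.
P₀ = 11.42 × [(1+0.0594) + 7×(0.16−0.0594)] / (0.107−0.0594)
   = 11.42 × 1.7636 / 0.0476 = 423.1158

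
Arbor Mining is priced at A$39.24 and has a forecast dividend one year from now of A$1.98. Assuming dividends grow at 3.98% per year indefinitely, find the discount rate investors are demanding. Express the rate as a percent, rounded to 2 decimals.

9.03%

Rearranging the constant-growth DDM: r = D₁/P₀ + g.
r = 1.9800 / 39.24 + 0.0398 = 0.05046 + 0.0398 = 0.09026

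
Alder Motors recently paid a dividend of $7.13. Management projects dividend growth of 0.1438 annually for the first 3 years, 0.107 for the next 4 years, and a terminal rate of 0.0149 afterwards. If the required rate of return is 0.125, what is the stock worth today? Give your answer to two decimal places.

Three-stage DDM. Project D₁…D_7; terminal Gordon value at t=7 with g = 0.0149; discount at r = 0.125.
D_1 = 8.1553
D_2 = 9.3280
D_3 = 10.6694
D_4 = 11.8110
D_5 = 13.0748
D_6 = 14.4738
D_7 = 16.0225
TV_7 = 16.2612/(0.125−0.0149) = 147.6951
P₀ = Σ Dₜ/(1+r)ᵗ + TV_7/(1+r)^7 = 115.6656

$115.67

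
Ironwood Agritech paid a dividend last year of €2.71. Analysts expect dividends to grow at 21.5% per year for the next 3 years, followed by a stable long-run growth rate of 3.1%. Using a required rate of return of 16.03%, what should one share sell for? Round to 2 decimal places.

Two-stage DDM. Project D₁…D_3 at 0.215, terminal growth 0.031, discount at r = 0.1603.
D_1 = 3.2927
D_2 = 4.0006
D_3 = 4.8607
Terminal value at t=3: TV = D_4/(r−g) = 5.0114/(0.1603−0.031) = 38.7577
P₀ = 3.2927/(1+0.1603)^1 + 4.0006/(1+0.1603)^2 + 4.8607/(1+0.1603)^3 + 38.7577/(1+0.1603)^3 = 33.7321

€33.73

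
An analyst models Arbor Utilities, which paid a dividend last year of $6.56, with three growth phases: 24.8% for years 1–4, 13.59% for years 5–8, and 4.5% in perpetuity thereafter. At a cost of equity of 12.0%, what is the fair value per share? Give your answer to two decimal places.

Three-stage DDM. Project D₁…D_8; terminal Gordon value at t=8 with g = 0.045; discount at r = 0.12.
D_1 = 8.1869
D_2 = 10.2172
D_3 = 12.7511
D_4 = 15.9134
D_5 = 18.0760
D_6 = 20.5325
D_7 = 23.3229
D_8 = 26.4925
TV_8 = 27.6846/(0.12−0.045) = 369.1285
P₀ = Σ Dₜ/(1+r)ᵗ + TV_8/(1+r)^8 = 225.6380

$225.64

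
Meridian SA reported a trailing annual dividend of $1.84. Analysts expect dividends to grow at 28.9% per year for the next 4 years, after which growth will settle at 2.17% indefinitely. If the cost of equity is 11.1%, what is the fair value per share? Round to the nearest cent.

Two-stage DDM. Project D₁…D_4 at 0.289, terminal growth 0.0217, discount at r = 0.111.
D_1 = 2.3718
D_2 = 3.0572
D_3 = 3.9407
D_4 = 5.0796
Terminal value at t=4: TV = D_5/(r−g) = 5.1898/(0.111−0.0217) = 58.1168
P₀ = 2.3718/(1+0.111)^1 + 3.0572/(1+0.111)^2 + 3.9407/(1+0.111)^3 + 5.0796/(1+0.111)^4 + 58.1168/(1+0.111)^4 = 48.9650

$48.97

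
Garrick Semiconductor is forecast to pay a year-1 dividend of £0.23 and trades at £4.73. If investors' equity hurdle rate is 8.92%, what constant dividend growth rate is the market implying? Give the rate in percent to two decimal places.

From P₀ = D₁/(r − g), the implied growth is g = r − D₁/P₀.
g = 0.0892 − 0.23/4.73 = 0.0892 − 0.04863 = 0.04057

4.06%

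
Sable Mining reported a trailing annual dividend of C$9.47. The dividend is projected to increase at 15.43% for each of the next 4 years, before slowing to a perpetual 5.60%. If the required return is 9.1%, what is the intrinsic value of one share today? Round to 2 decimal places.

C$401.73

Two-stage DDM. Project D₁…D_4 at 0.1543, terminal growth 0.056, discount at r = 0.091.
D_1 = 10.9312
D_2 = 12.6179
D_3 = 14.5649
D_4 = 16.8122
Terminal value at t=4: TV = D_5/(r−g) = 17.7537/(0.091−0.056) = 507.2483
P₀ = 10.9312/(1+0.091)^1 + 12.6179/(1+0.091)^2 + 14.5649/(1+0.091)^3 + 16.8122/(1+0.091)^4 + 507.2483/(1+0.091)^4 = 401.7345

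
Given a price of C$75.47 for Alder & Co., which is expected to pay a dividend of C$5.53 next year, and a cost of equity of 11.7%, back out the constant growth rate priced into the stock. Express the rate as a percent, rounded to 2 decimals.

4.37%

From P₀ = D₁/(r − g), the implied growth is g = r − D₁/P₀.
g = 0.117 − 5.53/75.47 = 0.117 − 0.07327 = 0.04373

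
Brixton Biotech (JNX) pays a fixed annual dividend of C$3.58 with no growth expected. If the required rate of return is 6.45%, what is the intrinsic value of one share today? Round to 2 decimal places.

Zero-growth DDM (perpetuity): P₀ = D/r = 3.58 / 0.0645 = 55.5039

C$55.50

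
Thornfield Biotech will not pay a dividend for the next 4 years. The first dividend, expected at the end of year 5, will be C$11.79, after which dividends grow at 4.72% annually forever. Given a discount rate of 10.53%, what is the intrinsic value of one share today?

C$135.96

Deferred-dividend DDM. At t=4 the remaining stream is a growing perpetuity with first payment D_5 = 11.79.
V_4 = D_5/(r−g) = 11.79/(0.1053−0.0472) = 202.9260
P₀ = V_4/(1+r)^4 = 202.9260/(1+0.1053)^4 = 135.9618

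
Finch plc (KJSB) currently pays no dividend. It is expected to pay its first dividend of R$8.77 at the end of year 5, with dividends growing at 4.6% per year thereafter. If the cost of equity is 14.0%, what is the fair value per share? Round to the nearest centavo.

Deferred-dividend DDM. At t=4 the remaining stream is a growing perpetuity with first payment D_5 = 8.77.
V_4 = D_5/(r−g) = 8.77/(0.14−0.046) = 93.2979
P₀ = V_4/(1+r)^4 = 93.2979/(1+0.14)^4 = 55.2398

R$55.24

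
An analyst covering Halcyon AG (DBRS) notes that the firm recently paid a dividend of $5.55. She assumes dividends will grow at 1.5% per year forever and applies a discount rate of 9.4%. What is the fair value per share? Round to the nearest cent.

Gordon growth model: P₀ = D₁/(r − g). D₁ = 5.55 × (1 + 0.015) = 5.6332.
P₀ = 5.6332 / (0.094 − 0.015) = 5.6332 / 0.079 = 71.3070

$71.31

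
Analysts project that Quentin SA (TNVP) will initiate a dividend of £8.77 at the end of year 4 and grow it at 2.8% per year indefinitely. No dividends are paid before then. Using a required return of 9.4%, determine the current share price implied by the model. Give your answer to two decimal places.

£101.49

Deferred-dividend DDM. At t=3 the remaining stream is a growing perpetuity with first payment D_4 = 8.77.
V_3 = D_4/(r−g) = 8.77/(0.094−0.028) = 132.8788
P₀ = V_3/(1+r)^3 = 132.8788/(1+0.094)^3 = 101.4854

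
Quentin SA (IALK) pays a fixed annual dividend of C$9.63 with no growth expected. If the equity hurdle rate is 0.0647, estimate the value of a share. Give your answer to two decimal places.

C$148.84

Zero-growth DDM (perpetuity): P₀ = D/r = 9.63 / 0.0647 = 148.8408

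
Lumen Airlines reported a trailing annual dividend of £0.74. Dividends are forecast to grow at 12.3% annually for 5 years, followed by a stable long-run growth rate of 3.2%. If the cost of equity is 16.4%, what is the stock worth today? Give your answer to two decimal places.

£8.16

Two-stage DDM. Project D₁…D_5 at 0.123, terminal growth 0.032, discount at r = 0.164.
D_1 = 0.8310
D_2 = 0.9332
D_3 = 1.0480
D_4 = 1.1769
D_5 = 1.3217
Terminal value at t=5: TV = D_6/(r−g) = 1.3640/(0.164−0.032) = 10.3332
P₀ = 0.8310/(1+0.164)^1 + 0.9332/(1+0.164)^2 + 1.0480/(1+0.164)^3 + 1.1769/(1+0.164)^4 + 1.3217/(1+0.164)^5 + 10.3332/(1+0.164)^5 = 8.1627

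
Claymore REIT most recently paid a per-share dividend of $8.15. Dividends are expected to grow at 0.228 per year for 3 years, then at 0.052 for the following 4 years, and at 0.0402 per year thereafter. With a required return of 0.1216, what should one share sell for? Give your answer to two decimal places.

$171.73

Three-stage DDM. Project D₁…D_7; terminal Gordon value at t=7 with g = 0.0402; discount at r = 0.1216.
D_1 = 10.0082
D_2 = 12.2901
D_3 = 15.0922
D_4 = 15.8770
D_5 = 16.7026
D_6 = 17.5711
D_7 = 18.4848
TV_7 = 19.2279/(0.1216−0.0402) = 236.2153
P₀ = Σ Dₜ/(1+r)ᵗ + TV_7/(1+r)^7 = 171.7260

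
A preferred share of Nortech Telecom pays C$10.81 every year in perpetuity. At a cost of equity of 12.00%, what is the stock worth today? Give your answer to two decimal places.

C$90.08

Zero-growth DDM (perpetuity): P₀ = D/r = 10.81 / 0.12 = 90.0833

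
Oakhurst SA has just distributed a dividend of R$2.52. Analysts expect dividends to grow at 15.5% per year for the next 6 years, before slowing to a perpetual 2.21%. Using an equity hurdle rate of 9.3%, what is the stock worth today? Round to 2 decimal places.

Two-stage DDM. Project D₁…D_6 at 0.155, terminal growth 0.0221, discount at r = 0.093.
D_1 = 2.9106
D_2 = 3.3617
D_3 = 3.8828
D_4 = 4.4846
D_5 = 5.1798
D_6 = 5.9826
Terminal value at t=6: TV = D_7/(r−g) = 6.1149/(0.093−0.0221) = 86.2461
P₀ = 2.9106/(1+0.093)^1 + 3.3617/(1+0.093)^2 + 3.8828/(1+0.093)^3 + 4.4846/(1+0.093)^4 + 5.1798/(1+0.093)^5 + 5.9826/(1+0.093)^6 + 86.2461/(1+0.093)^6 = 69.0070

R$69.01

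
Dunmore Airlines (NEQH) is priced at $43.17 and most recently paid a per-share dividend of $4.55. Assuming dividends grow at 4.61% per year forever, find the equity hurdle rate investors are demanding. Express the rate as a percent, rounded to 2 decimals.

15.64%

Rearranging the constant-growth DDM: r = D₁/P₀ + g.
D₁ = 4.55 × (1 + 0.0461) = 4.7598.
r = 4.7598 / 43.17 + 0.0461 = 0.11026 + 0.0461 = 0.15636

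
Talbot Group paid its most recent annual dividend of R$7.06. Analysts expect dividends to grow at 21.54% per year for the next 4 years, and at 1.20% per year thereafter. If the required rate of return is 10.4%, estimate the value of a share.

R$150.20

Two-stage DDM. Project D₁…D_4 at 0.2154, terminal growth 0.012, discount at r = 0.104.
D_1 = 8.5807
D_2 = 10.4290
D_3 = 12.6754
D_4 = 15.4057
Terminal value at t=4: TV = D_5/(r−g) = 15.5906/(0.104−0.012) = 169.4628
P₀ = 8.5807/(1+0.104)^1 + 10.4290/(1+0.104)^2 + 12.6754/(1+0.104)^3 + 15.4057/(1+0.104)^4 + 169.4628/(1+0.104)^4 = 150.1968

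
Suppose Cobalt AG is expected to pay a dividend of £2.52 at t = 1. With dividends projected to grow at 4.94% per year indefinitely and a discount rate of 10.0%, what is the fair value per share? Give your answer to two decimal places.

£49.80

Gordon growth model: P₀ = D₁/(r − g), with D₁ = 2.52 given directly.
P₀ = 2.5200 / (0.1 − 0.0494) = 2.5200 / 0.0506 = 49.8024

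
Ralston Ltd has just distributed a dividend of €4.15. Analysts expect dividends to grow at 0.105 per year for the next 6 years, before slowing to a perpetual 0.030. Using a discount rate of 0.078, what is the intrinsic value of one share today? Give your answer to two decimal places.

€130.48

Two-stage DDM. Project D₁…D_6 at 0.105, terminal growth 0.03, discount at r = 0.078.
D_1 = 4.5857
D_2 = 5.0673
D_3 = 5.5993
D_4 = 6.1872
D_5 = 6.8369
D_6 = 7.5548
Terminal value at t=6: TV = D_7/(r−g) = 7.7814/(0.078−0.03) = 162.1130
P₀ = 4.5857/(1+0.078)^1 + 5.0673/(1+0.078)^2 + 5.5993/(1+0.078)^3 + 6.1872/(1+0.078)^4 + 6.8369/(1+0.078)^5 + 7.5548/(1+0.078)^6 + 162.1130/(1+0.078)^6 = 130.4774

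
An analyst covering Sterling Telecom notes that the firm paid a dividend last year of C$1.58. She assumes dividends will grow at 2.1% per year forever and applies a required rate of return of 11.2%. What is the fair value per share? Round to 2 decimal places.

C$17.73

Gordon growth model: P₀ = D₁/(r − g). D₁ = 1.58 × (1 + 0.021) = 1.6132.
P₀ = 1.6132 / (0.112 − 0.021) = 1.6132 / 0.091 = 17.7273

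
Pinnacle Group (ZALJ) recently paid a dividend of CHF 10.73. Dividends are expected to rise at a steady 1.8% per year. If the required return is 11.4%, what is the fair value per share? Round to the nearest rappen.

Gordon growth model: P₀ = D₁/(r − g). D₁ = 10.73 × (1 + 0.018) = 10.9231.
P₀ = 10.9231 / (0.114 − 0.018) = 10.9231 / 0.096 = 113.7827

CHF 113.78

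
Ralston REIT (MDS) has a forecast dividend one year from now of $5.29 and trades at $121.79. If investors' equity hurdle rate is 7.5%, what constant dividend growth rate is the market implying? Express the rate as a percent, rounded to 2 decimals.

From P₀ = D₁/(r − g), the implied growth is g = r − D₁/P₀.
g = 0.075 − 5.29/121.79 = 0.075 − 0.04344 = 0.03156

3.16%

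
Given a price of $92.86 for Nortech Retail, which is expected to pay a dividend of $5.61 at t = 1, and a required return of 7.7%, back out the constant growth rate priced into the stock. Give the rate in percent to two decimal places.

1.66%

From P₀ = D₁/(r − g), the implied growth is g = r − D₁/P₀.
g = 0.077 − 5.61/92.86 = 0.077 − 0.06041 = 0.01659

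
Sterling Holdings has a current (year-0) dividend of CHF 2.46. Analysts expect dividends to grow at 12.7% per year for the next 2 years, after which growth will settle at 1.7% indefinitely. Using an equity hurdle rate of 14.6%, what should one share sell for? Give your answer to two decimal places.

Two-stage DDM. Project D₁…D_2 at 0.127, terminal growth 0.017, discount at r = 0.146.
D_1 = 2.7724
D_2 = 3.1245
Terminal value at t=2: TV = D_3/(r−g) = 3.1776/(0.146−0.017) = 24.6328
P₀ = 2.7724/(1+0.146)^1 + 3.1245/(1+0.146)^2 + 24.6328/(1+0.146)^2 = 23.5545

CHF 23.55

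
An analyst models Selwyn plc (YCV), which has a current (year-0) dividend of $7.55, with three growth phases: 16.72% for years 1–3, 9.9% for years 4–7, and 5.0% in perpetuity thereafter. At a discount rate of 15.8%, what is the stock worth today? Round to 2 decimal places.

$111.17

Three-stage DDM. Project D₁…D_7; terminal Gordon value at t=7 with g = 0.05; discount at r = 0.158.
D_1 = 8.8124
D_2 = 10.2858
D_3 = 12.0056
D_4 = 13.1941
D_5 = 14.5003
D_6 = 15.9359
D_7 = 17.5135
TV_7 = 18.3892/(0.158−0.05) = 170.2704
P₀ = Σ Dₜ/(1+r)ᵗ + TV_7/(1+r)^7 = 111.1727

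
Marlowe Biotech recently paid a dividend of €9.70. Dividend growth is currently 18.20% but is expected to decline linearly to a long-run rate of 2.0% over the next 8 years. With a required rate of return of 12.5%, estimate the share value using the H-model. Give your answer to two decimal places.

€154.09

H-model: P₀ = D₀[(1+g_L) + H(g_S−g_L)]/(r−g_L), with H = 8/2 = 4.
P₀ = 9.70 × [(1+0.02) + 4×(0.182−0.02)] / (0.125−0.02)
   = 9.70 × 1.6680 / 0.105 = 154.0914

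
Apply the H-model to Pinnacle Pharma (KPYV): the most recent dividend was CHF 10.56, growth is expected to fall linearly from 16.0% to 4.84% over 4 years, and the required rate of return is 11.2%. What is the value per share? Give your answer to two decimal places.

H-model: P₀ = D₀[(1+g_L) + H(g_S−g_L)]/(r−g_L), with H = 4/2 = 2.
P₀ = 10.56 × [(1+0.0484) + 2×(0.16−0.0484)] / (0.112−0.0484)
   = 10.56 × 1.2716 / 0.0636 = 211.1336

CHF 211.13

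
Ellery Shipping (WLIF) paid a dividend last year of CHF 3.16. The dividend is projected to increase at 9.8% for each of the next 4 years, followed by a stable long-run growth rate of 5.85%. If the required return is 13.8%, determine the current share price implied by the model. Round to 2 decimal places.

Two-stage DDM. Project D₁…D_4 at 0.098, terminal growth 0.0585, discount at r = 0.138.
D_1 = 3.4697
D_2 = 3.8097
D_3 = 4.1831
D_4 = 4.5930
Terminal value at t=4: TV = D_5/(r−g) = 4.8617/(0.138−0.0585) = 61.1533
P₀ = 3.4697/(1+0.138)^1 + 3.8097/(1+0.138)^2 + 4.1831/(1+0.138)^3 + 4.5930/(1+0.138)^4 + 61.1533/(1+0.138)^4 = 48.0305

CHF 48.03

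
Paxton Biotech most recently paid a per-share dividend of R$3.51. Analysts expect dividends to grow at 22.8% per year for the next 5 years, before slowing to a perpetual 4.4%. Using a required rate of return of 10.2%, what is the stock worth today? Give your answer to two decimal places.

Two-stage DDM. Project D₁…D_5 at 0.228, terminal growth 0.044, discount at r = 0.102.
D_1 = 4.3103
D_2 = 5.2930
D_3 = 6.4998
D_4 = 7.9818
D_5 = 9.8016
Terminal value at t=5: TV = D_6/(r−g) = 10.2329/(0.102−0.044) = 176.4296
P₀ = 4.3103/(1+0.102)^1 + 5.2930/(1+0.102)^2 + 6.4998/(1+0.102)^3 + 7.9818/(1+0.102)^4 + 9.8016/(1+0.102)^5 + 176.4296/(1+0.102)^5 = 133.1284

R$133.13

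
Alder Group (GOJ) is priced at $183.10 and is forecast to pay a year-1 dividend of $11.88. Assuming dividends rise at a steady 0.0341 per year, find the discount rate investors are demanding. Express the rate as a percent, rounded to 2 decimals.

9.90%

Rearranging the constant-growth DDM: r = D₁/P₀ + g.
r = 11.8800 / 183.10 + 0.0341 = 0.06488 + 0.0341 = 0.09898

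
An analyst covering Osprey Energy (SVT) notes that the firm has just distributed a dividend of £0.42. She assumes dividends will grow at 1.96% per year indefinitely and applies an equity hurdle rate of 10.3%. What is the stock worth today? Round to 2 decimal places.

Gordon growth model: P₀ = D₁/(r − g). D₁ = 0.42 × (1 + 0.0196) = 0.4282.
P₀ = 0.4282 / (0.103 − 0.0196) = 0.4282 / 0.0834 = 5.1347

£5.13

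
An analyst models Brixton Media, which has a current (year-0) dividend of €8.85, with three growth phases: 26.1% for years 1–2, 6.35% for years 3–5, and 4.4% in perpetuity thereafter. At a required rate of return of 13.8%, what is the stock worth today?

€147.69

Three-stage DDM. Project D₁…D_5; terminal Gordon value at t=5 with g = 0.044; discount at r = 0.138.
D_1 = 11.1599
D_2 = 14.0726
D_3 = 14.9662
D_4 = 15.9165
D_5 = 16.9272
TV_5 = 17.6720/(0.138−0.044) = 188.0003
P₀ = Σ Dₜ/(1+r)ᵗ + TV_5/(1+r)^5 = 147.6899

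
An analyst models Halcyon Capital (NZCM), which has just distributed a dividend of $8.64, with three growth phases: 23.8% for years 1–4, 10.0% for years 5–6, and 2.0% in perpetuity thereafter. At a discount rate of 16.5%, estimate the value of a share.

$129.65

Three-stage DDM. Project D₁…D_6; terminal Gordon value at t=6 with g = 0.02; discount at r = 0.165.
D_1 = 10.6963
D_2 = 13.2420
D_3 = 16.3937
D_4 = 20.2953
D_5 = 22.3249
D_6 = 24.5574
TV_6 = 25.0485/(0.165−0.02) = 172.7483
P₀ = Σ Dₜ/(1+r)ᵗ + TV_6/(1+r)^6 = 129.6464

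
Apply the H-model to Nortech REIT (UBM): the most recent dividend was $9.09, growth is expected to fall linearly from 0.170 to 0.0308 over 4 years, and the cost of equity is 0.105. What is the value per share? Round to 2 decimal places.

$160.39

H-model: P₀ = D₀[(1+g_L) + H(g_S−g_L)]/(r−g_L), with H = 4/2 = 2.
P₀ = 9.09 × [(1+0.0308) + 2×(0.17−0.0308)] / (0.105−0.0308)
   = 9.09 × 1.3092 / 0.0742 = 160.3858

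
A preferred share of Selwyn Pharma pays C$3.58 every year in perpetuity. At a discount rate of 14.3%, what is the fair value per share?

C$25.03

Zero-growth DDM (perpetuity): P₀ = D/r = 3.58 / 0.143 = 25.0350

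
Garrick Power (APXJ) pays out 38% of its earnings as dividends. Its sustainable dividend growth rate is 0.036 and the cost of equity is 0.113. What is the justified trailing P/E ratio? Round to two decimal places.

Justified trailing P/E = b(1+g)/(r−g) = 0.38×(1+0.036)/(0.113−0.036) = 5.1127

5.11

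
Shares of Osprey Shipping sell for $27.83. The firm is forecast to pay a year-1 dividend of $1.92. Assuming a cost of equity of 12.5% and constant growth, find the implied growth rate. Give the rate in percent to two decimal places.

5.60%

From P₀ = D₁/(r − g), the implied growth is g = r − D₁/P₀.
g = 0.125 − 1.92/27.83 = 0.125 − 0.06899 = 0.05601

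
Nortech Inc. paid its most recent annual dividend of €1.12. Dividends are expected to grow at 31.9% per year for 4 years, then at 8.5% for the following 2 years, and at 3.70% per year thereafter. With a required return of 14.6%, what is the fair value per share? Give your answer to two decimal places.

€26.83

Three-stage DDM. Project D₁…D_6; terminal Gordon value at t=6 with g = 0.037; discount at r = 0.146.
D_1 = 1.4773
D_2 = 1.9485
D_3 = 2.5701
D_4 = 3.3900
D_5 = 3.6781
D_6 = 3.9908
TV_6 = 4.1384/(0.146−0.037) = 37.9672
P₀ = Σ Dₜ/(1+r)ᵗ + TV_6/(1+r)^6 = 26.8295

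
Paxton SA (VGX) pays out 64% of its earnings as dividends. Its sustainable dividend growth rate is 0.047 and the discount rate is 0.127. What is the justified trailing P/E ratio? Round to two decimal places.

Justified trailing P/E = b(1+g)/(r−g) = 0.64×(1+0.047)/(0.127−0.047) = 8.3760

8.38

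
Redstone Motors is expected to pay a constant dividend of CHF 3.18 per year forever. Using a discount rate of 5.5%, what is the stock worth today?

CHF 57.82

Zero-growth DDM (perpetuity): P₀ = D/r = 3.18 / 0.055 = 57.8182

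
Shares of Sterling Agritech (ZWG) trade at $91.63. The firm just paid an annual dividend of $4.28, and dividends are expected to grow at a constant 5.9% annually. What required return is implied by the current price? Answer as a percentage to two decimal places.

10.85%

Rearranging the constant-growth DDM: r = D₁/P₀ + g.
D₁ = 4.28 × (1 + 0.059) = 4.5325.
r = 4.5325 / 91.63 + 0.059 = 0.04947 + 0.059 = 0.10847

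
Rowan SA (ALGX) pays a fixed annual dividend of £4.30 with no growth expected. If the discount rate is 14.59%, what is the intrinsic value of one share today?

£29.47

Zero-growth DDM (perpetuity): P₀ = D/r = 4.30 / 0.1459 = 29.4722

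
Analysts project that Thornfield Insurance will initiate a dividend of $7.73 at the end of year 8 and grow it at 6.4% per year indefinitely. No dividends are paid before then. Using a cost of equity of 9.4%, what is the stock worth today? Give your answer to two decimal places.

Deferred-dividend DDM. At t=7 the remaining stream is a growing perpetuity with first payment D_8 = 7.73.
V_7 = D_8/(r−g) = 7.73/(0.094−0.064) = 257.6667
P₀ = V_7/(1+r)^7 = 257.6667/(1+0.094)^7 = 137.3843

$137.38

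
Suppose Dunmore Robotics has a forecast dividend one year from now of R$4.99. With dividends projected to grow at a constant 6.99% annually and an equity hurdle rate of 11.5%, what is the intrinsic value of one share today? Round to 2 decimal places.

Gordon growth model: P₀ = D₁/(r − g), with D₁ = 4.99 given directly.
P₀ = 4.9900 / (0.115 − 0.0699) = 4.9900 / 0.0451 = 110.6430

R$110.64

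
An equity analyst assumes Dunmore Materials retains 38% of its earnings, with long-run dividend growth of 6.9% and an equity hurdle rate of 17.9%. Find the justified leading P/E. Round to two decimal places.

5.64

Payout ratio b = 1 − 0.38 = 0.62.
Justified leading P/E = b/(r−g) = 0.62/(0.179−0.069) = 5.6364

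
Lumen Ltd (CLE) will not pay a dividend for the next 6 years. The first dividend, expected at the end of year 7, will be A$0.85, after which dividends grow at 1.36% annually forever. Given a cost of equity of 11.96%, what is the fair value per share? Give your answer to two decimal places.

Deferred-dividend DDM. At t=6 the remaining stream is a growing perpetuity with first payment D_7 = 0.85.
V_6 = D_7/(r−g) = 0.85/(0.1196−0.0136) = 8.0189
P₀ = V_6/(1+r)^6 = 8.0189/(1+0.1196)^6 = 4.0713

A$4.07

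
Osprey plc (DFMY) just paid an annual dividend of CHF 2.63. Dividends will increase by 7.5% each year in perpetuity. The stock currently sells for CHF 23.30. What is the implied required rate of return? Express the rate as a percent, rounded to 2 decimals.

19.63%

Rearranging the constant-growth DDM: r = D₁/P₀ + g.
D₁ = 2.63 × (1 + 0.075) = 2.8272.
r = 2.8272 / 23.30 + 0.075 = 0.12134 + 0.075 = 0.19634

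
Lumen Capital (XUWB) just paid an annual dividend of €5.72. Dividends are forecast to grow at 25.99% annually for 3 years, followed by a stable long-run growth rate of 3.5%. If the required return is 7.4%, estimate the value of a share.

Two-stage DDM. Project D₁…D_3 at 0.2599, terminal growth 0.035, discount at r = 0.074.
D_1 = 7.2066
D_2 = 9.0796
D_3 = 11.4394
Terminal value at t=3: TV = D_4/(r−g) = 11.8398/(0.074−0.035) = 303.5848
P₀ = 7.2066/(1+0.074)^1 + 9.0796/(1+0.074)^2 + 11.4394/(1+0.074)^3 + 303.5848/(1+0.074)^3 = 268.8727

€268.87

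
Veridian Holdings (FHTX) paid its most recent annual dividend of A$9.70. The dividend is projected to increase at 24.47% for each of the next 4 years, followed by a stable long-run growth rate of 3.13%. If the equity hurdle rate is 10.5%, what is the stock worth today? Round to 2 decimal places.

Two-stage DDM. Project D₁…D_4 at 0.2447, terminal growth 0.0313, discount at r = 0.105.
D_1 = 12.0736
D_2 = 15.0280
D_3 = 18.7053
D_4 = 23.2825
Terminal value at t=4: TV = D_5/(r−g) = 24.0113/(0.105−0.0313) = 325.7977
P₀ = 12.0736/(1+0.105)^1 + 15.0280/(1+0.105)^2 + 18.7053/(1+0.105)^3 + 23.2825/(1+0.105)^4 + 325.7977/(1+0.105)^4 = 271.2380

A$271.24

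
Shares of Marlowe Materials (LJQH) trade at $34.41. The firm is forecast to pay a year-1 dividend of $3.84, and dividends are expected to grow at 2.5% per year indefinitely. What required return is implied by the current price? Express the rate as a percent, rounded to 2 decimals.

Rearranging the constant-growth DDM: r = D₁/P₀ + g.
r = 3.8400 / 34.41 + 0.025 = 0.11160 + 0.025 = 0.13660

13.66%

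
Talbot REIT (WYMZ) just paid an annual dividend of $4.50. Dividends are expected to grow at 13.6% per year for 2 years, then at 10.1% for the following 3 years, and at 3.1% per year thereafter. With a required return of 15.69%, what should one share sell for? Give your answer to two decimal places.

Three-stage DDM. Project D₁…D_5; terminal Gordon value at t=5 with g = 0.031; discount at r = 0.1569.
D_1 = 5.1120
D_2 = 5.8072
D_3 = 6.3938
D_4 = 7.0395
D_5 = 7.7505
TV_5 = 7.9908/(0.1569−0.031) = 63.4694
P₀ = Σ Dₜ/(1+r)ᵗ + TV_5/(1+r)^5 = 51.1820

$51.18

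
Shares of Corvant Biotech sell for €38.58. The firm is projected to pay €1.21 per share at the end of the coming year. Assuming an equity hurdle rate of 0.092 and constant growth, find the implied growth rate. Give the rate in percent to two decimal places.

From P₀ = D₁/(r − g), the implied growth is g = r − D₁/P₀.
g = 0.092 − 1.21/38.58 = 0.092 − 0.03136 = 0.06064

6.06%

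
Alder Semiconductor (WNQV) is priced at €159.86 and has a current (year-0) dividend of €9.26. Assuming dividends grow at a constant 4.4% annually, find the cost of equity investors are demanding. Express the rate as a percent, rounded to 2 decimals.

10.45%

Rearranging the constant-growth DDM: r = D₁/P₀ + g.
D₁ = 9.26 × (1 + 0.044) = 9.6674.
r = 9.6674 / 159.86 + 0.044 = 0.06047 + 0.044 = 0.10447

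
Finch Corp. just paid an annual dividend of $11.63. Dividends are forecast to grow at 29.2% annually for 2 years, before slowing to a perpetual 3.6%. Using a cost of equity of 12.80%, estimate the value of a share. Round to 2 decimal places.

Two-stage DDM. Project D₁…D_2 at 0.292, terminal growth 0.036, discount at r = 0.128.
D_1 = 15.0260
D_2 = 19.4135
Terminal value at t=2: TV = D_3/(r−g) = 20.1124/(0.128−0.036) = 218.6133
P₀ = 15.0260/(1+0.128)^1 + 19.4135/(1+0.128)^2 + 218.6133/(1+0.128)^2 = 200.3925

$200.39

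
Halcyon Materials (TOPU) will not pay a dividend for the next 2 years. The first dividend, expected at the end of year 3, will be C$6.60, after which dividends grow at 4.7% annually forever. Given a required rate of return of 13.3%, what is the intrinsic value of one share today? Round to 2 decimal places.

Deferred-dividend DDM. At t=2 the remaining stream is a growing perpetuity with first payment D_3 = 6.60.
V_2 = D_3/(r−g) = 6.60/(0.133−0.047) = 76.7442
P₀ = V_2/(1+r)^2 = 76.7442/(1+0.133)^2 = 59.7841

C$59.78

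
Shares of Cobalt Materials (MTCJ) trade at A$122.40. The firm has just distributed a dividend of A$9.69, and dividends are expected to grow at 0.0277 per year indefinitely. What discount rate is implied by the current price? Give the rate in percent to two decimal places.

10.91%

Rearranging the constant-growth DDM: r = D₁/P₀ + g.
D₁ = 9.69 × (1 + 0.0277) = 9.9584.
r = 9.9584 / 122.40 + 0.0277 = 0.08136 + 0.0277 = 0.10906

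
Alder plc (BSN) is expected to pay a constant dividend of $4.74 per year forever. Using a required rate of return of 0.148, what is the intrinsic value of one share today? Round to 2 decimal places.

$32.03

Zero-growth DDM (perpetuity): P₀ = D/r = 4.74 / 0.148 = 32.0270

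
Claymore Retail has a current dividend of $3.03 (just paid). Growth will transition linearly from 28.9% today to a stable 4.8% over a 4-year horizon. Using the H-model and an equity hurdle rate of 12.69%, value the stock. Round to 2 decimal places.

H-model: P₀ = D₀[(1+g_L) + H(g_S−g_L)]/(r−g_L), with H = 4/2 = 2.
P₀ = 3.03 × [(1+0.048) + 2×(0.289−0.048)] / (0.1269−0.048)
   = 3.03 × 1.5300 / 0.0789 = 58.7567

$58.76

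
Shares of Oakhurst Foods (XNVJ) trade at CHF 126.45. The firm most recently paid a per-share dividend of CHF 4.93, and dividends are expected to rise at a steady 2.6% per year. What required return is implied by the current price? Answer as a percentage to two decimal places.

Rearranging the constant-growth DDM: r = D₁/P₀ + g.
D₁ = 4.93 × (1 + 0.026) = 5.0582.
r = 5.0582 / 126.45 + 0.026 = 0.04000 + 0.026 = 0.06600

6.60%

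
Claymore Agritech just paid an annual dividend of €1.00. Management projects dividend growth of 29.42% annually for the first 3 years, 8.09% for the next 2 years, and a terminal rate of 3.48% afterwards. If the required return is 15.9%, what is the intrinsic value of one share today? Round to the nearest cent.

Three-stage DDM. Project D₁…D_5; terminal Gordon value at t=5 with g = 0.0348; discount at r = 0.159.
D_1 = 1.2942
D_2 = 1.6750
D_3 = 2.1677
D_4 = 2.3431
D_5 = 2.5327
TV_5 = 2.6208/(0.159−0.0348) = 21.1013
P₀ = Σ Dₜ/(1+r)ᵗ + TV_5/(1+r)^5 = 16.3556

€16.36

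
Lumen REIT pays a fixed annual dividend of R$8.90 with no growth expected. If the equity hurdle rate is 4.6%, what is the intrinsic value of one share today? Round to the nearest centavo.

R$193.48

Zero-growth DDM (perpetuity): P₀ = D/r = 8.90 / 0.046 = 193.4783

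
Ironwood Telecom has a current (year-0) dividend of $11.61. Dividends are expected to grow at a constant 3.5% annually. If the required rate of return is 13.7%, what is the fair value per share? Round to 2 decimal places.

$117.81

Gordon growth model: P₀ = D₁/(r − g). D₁ = 11.61 × (1 + 0.035) = 12.0163.
P₀ = 12.0163 / (0.137 − 0.035) = 12.0163 / 0.102 = 117.8074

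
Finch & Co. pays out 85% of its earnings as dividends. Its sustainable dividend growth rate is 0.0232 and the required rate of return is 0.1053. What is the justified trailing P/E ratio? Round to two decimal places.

Justified trailing P/E = b(1+g)/(r−g) = 0.85×(1+0.0232)/(0.1053−0.0232) = 10.5934

10.59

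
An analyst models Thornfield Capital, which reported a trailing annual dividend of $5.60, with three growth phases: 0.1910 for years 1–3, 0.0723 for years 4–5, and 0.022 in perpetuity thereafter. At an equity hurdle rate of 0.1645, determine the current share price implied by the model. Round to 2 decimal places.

$64.61

Three-stage DDM. Project D₁…D_5; terminal Gordon value at t=5 with g = 0.022; discount at r = 0.1645.
D_1 = 6.6696
D_2 = 7.9435
D_3 = 9.4607
D_4 = 10.1447
D_5 = 10.8782
TV_5 = 11.1175/(0.1645−0.022) = 78.0175
P₀ = Σ Dₜ/(1+r)ᵗ + TV_5/(1+r)^5 = 64.6059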